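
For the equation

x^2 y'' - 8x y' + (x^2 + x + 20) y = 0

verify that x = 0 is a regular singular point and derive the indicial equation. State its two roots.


Divide by x^2 to reach normal form y'' + P_1(x) y' + P_2(x) y = 0 with P_1(x) = -8/x and P_2(x) = 1 + 1/x + 20/x^2.
x = 0 is a singular point because the y'-coefficient -8/x has a pole at x = 0 and the y-coefficient 1 + 1/x + 20/x^2 has a pole at x = 0.
It is a regular singular point because x P_1(x) = p(x) = -8 and x^2 P_2(x) = q(x) = x^2 + x + 20 are polynomials, hence analytic at x = 0.
p(0) = -8,  q(0) = 20.
Indicial equation: r(r-1) + p(0) r + q(0) = 0, i.e. r^2 + (p(0) - 1) r + q(0) = 0, i.e. r^2 - 9 r + 20 = 0.
Discriminant: (-9)^2 - 4(20) = 1, so r = (9 ± 1)/2.
Solving: r_1 = 5, r_2 = 4.

indicial: r^2 - 9 r + 20 = 0; roots r_1 = 5, r_2 = 4


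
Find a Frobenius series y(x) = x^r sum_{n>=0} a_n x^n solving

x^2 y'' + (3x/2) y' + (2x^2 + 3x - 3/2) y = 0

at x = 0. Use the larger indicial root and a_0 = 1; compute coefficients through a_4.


Write in Frobenius form y'' + (p(x)/x) y' + (q(x)/x^2) y = 0:
  p(x) = 3/2,  q(x) = 2x^2 + 3x - 3/2.
Indicial equation: r(r-1) + (3/2) r + (-3/2) = 0 -> roots r_1 = 1, r_2 = -3/2.
Take r = r_1 = 1. Let y(x) = x^r sum_{n>=0} a_n x^n with a_0 = 1.
Substitute y = x^r sum a_n x^n and match x^{r+n}. The recurrence is
  D(n) a_n + 3 a_{n-1} + 2 a_{n-2} = 0,  where D(n) = (r+n)(r+n-1) + (3/2)(r+n) + (-3/2).
  a_n = [-3 a_{n-1} - 2 a_{n-2}] / D(n).
Since the indicial polynomial factors as (r - r_1)(r - r_2), D(n) = (r_1 + n - r_1)(r_1 + n - r_2) = n(n + 5/2).
Evaluating step by step (a_0 = 1):
  n = 1: D(1) = 1(1 + 5/2) = 7/2; numerator = -3(1) = -3; a_1 = (-3)/(7/2) = -6/7
  n = 2: D(2) = 2(2 + 5/2) = 9; numerator = -3(-6/7) - 2(1) = 4/7; a_2 = (4/7)/(9) = 4/63
  n = 3: D(3) = 3(3 + 5/2) = 33/2; numerator = -3(4/63) - 2(-6/7) = 32/21; a_3 = (32/21)/(33/2) = 64/693
  n = 4: D(4) = 4(4 + 5/2) = 26; numerator = -3(64/693) - 2(4/63) = -40/99; a_4 = (-40/99)/(26) = -20/1287

r = 1; a_0 = 1; a_1 = -6/7; a_2 = 4/63; a_3 = 64/693; a_4 = -20/1287


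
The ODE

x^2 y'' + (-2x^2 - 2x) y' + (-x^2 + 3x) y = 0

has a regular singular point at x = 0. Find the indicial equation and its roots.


Divide by x^2 to reach normal form y'' + P_1(x) y' + P_2(x) y = 0 with P_1(x) = -2 - 2/x and P_2(x) = -1 + 3/x.
x = 0 is a singular point because the y'-coefficient -2 - 2/x has a pole at x = 0 and the y-coefficient -1 + 3/x has a pole at x = 0.
It is a regular singular point because x P_1(x) = p(x) = -2x - 2 and x^2 P_2(x) = q(x) = -x^2 + 3x are polynomials, hence analytic at x = 0.
p(0) = -2,  q(0) = 0.
Indicial equation: r(r-1) + p(0) r + q(0) = 0, i.e. r^2 + (p(0) - 1) r + q(0) = 0, i.e. r^2 - 3 r = 0.
Discriminant: (-3)^2 - 4(0) = 9, so r = (3 ± 3)/2.
Solving: r_1 = 3, r_2 = 0.

indicial: r^2 - 3 r = 0; roots r_1 = 3, r_2 = 0


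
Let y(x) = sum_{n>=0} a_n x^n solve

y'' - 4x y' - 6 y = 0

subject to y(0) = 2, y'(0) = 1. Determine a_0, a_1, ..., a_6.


Ansatz: y(x) = sum_{n>=0} a_n x^n, so y'(x) = sum_{n>=1} n a_n x^(n-1) and y''(x) = sum_{n>=2} n(n-1) a_n x^(n-2).
Substitute into P(x) y'' + Q(x) y' + R(x) y = 0 with P(x) = 1, Q(x) = -4x, R(x) = -6, and match powers of x.
Initial conditions: a_0 = 2, a_1 = 1.
Setting the coefficient of each power of x to zero and solving order by order (substituting the coefficients already found):
  x^0: 2 a_2 - 6 a_0 = 0  ->  2 a_2 = 6 a_0 = 12  ->  a_2 = 6
  x^1: 6 a_3 - 10 a_1 = 0  ->  6 a_3 = 10 a_1 = 10  ->  a_3 = 5/3
  x^2: 12 a_4 - 14 a_2 = 0  ->  12 a_4 = 14 a_2 = 84  ->  a_4 = 7
  x^3: 20 a_5 - 18 a_3 = 0  ->  20 a_5 = 18 a_3 = 30  ->  a_5 = 3/2
  x^4: 30 a_6 - 22 a_4 = 0  ->  30 a_6 = 22 a_4 = 154  ->  a_6 = 77/15
Truncated series: y(x) = 2 + x + 6 x^2 + (5/3) x^3 + 7 x^4 + (3/2) x^5 + (77/15) x^6 + O(x^7).

a_0 = 2; a_1 = 1; a_2 = 6; a_3 = 5/3; a_4 = 7; a_5 = 3/2; a_6 = 77/15


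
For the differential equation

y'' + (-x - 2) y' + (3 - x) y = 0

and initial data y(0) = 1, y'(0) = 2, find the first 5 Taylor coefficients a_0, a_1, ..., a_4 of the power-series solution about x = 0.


Ansatz: y(x) = sum_{n>=0} a_n x^n, so y'(x) = sum_{n>=1} n a_n x^(n-1) and y''(x) = sum_{n>=2} n(n-1) a_n x^(n-2).
Substitute into P(x) y'' + Q(x) y' + R(x) y = 0 with P(x) = 1, Q(x) = -x - 2, R(x) = 3 - x, and match powers of x.
Initial conditions: a_0 = 1, a_1 = 2.
Setting the coefficient of each power of x to zero and solving order by order (substituting the coefficients already found):
  x^0: 2 a_2 - 2 a_1 + 3 a_0 = 0  ->  2 a_2 = 2 a_1 - 3 a_0 = 1  ->  a_2 = 1/2
  x^1: 6 a_3 - 4 a_2 + 2 a_1 - a_0 = 0  ->  6 a_3 = 4 a_2 - 2 a_1 + a_0 = -1  ->  a_3 = -1/6
  x^2: 12 a_4 - 6 a_3 + a_2 - a_1 = 0  ->  12 a_4 = 6 a_3 - a_2 + a_1 = 1/2  ->  a_4 = 1/24
Truncated series: y(x) = 1 + 2 x + (1/2) x^2 - (1/6) x^3 + (1/24) x^4 + O(x^5).

a_0 = 1; a_1 = 2; a_2 = 1/2; a_3 = -1/6; a_4 = 1/24


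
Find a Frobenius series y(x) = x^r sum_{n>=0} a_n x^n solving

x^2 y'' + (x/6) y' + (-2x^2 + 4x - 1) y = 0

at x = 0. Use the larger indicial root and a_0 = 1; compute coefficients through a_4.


Write in Frobenius form y'' + (p(x)/x) y' + (q(x)/x^2) y = 0:
  p(x) = 1/6,  q(x) = -2x^2 + 4x - 1.
Indicial equation: r(r-1) + (1/6) r + (-1) = 0 -> roots r_1 = 3/2, r_2 = -2/3.
Take r = r_1 = 3/2. Let y(x) = x^r sum_{n>=0} a_n x^n with a_0 = 1.
Substitute y = x^r sum a_n x^n and match x^{r+n}. The recurrence is
  D(n) a_n + 4 a_{n-1} - 2 a_{n-2} = 0,  where D(n) = (r+n)(r+n-1) + (1/6)(r+n) + (-1).
  a_n = [-4 a_{n-1} + 2 a_{n-2}] / D(n).
Since the indicial polynomial factors as (r - r_1)(r - r_2), D(n) = (r_1 + n - r_1)(r_1 + n - r_2) = n(n + 13/6).
Evaluating step by step (a_0 = 1):
  n = 1: D(1) = 1(1 + 13/6) = 19/6; numerator = -4(1) = -4; a_1 = (-4)/(19/6) = -24/19
  n = 2: D(2) = 2(2 + 13/6) = 25/3; numerator = -4(-24/19) + 2(1) = 134/19; a_2 = (134/19)/(25/3) = 402/475
  n = 3: D(3) = 3(3 + 13/6) = 31/2; numerator = -4(402/475) + 2(-24/19) = -2808/475; a_3 = (-2808/475)/(31/2) = -5616/14725
  n = 4: D(4) = 4(4 + 13/6) = 74/3; numerator = -4(-5616/14725) + 2(402/475) = 47388/14725; a_4 = (47388/14725)/(74/3) = 71082/544825

r = 3/2; a_0 = 1; a_1 = -24/19; a_2 = 402/475; a_3 = -5616/14725; a_4 = 71082/544825


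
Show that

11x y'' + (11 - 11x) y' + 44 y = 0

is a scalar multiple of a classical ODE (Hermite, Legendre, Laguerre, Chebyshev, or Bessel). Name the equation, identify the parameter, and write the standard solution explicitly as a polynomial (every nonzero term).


All three coefficients share the factor 11; dividing through by 11 gives  x y'' + (1 - x) y' + 4 y = 0.
This matches the Laguerre equation x y'' + (1 - x) y' + n y = 0 with n = 4; the polynomial solution is L_4(x).
With y = sum_k a_k x^k, matching x^k gives (k+1)k a_{k+1} + (k+1) a_{k+1} - k a_k + n a_k = 0, i.e. (k+1)^2 a_{k+1} = (k - n) a_k = (k - 4) a_k. The right side vanishes at k = 4, so the series terminates at degree 4.
Standard normalization L_n(0) = 1 gives a_0 = 1. Work upward with a_{k+1} = (k - 4) a_k / (k+1)^2:
  a_1 = (0 - 4)(1) / 1^2 = -4/1 = -4
  a_2 = (1 - 4)(-4) / 2^2 = 12/4 = 3
  a_3 = (2 - 4)(3) / 3^2 = -6/9 = -2/3
  a_4 = (3 - 4)(-2/3) / 4^2 = (2/3)/16 = 1/24
Hence L_4(x) = x^4/24 - 2 x^3/3 + 3 x^2 - 4 x + 1.

L_4(x); series = x^4/24 - 2 x^3/3 + 3 x^2 - 4 x + 1


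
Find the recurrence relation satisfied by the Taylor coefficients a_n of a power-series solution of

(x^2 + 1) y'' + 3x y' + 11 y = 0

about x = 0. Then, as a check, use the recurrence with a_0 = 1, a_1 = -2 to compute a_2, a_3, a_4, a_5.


Substitute y = sum_n a_n x^n.
(1 + 1 x^2) y'' contributes (n+2)(n+1) a_{n+2} + n(n-1) a_n at x^n.
3 x y'(x) contributes 3 n a_n at x^n.
11 y(x) contributes 11 a_n at x^n.
Matching x^n: (n+2)(n+1) a_{n+2} + (n(n-1) + 3 n + 11) a_n = 0.
Thus a_{n+2} = (-n(n-1) - 3 n - 11) / ((n+1)(n+2)) * a_n.

Check with a_0 = 1, a_1 = -2 (apply the recurrence for n = 0, 1, 2, 3): a_0 = 1, a_1 = -2, a_2 = -11/2, a_3 = 14/3, a_4 = 209/24, a_5 = -91/15.

a_(n+2) = (-n(n-1) - 3 n - 11) / ((n+1)(n+2)) * a_n; check: a_0 = 1, a_1 = -2, a_2 = -11/2, a_3 = 14/3, a_4 = 209/24, a_5 = -91/15


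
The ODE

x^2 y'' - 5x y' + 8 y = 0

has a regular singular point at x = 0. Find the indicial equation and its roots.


Divide by x^2 to reach normal form y'' + P_1(x) y' + P_2(x) y = 0 with P_1(x) = -5/x and P_2(x) = 8/x^2.
x = 0 is a singular point because the y'-coefficient -5/x has a pole at x = 0 and the y-coefficient 8/x^2 has a pole at x = 0.
It is a regular singular point because x P_1(x) = p(x) = -5 and x^2 P_2(x) = q(x) = 8 are polynomials, hence analytic at x = 0.
p(0) = -5,  q(0) = 8.
Indicial equation: r(r-1) + p(0) r + q(0) = 0, i.e. r^2 + (p(0) - 1) r + q(0) = 0, i.e. r^2 - 6 r + 8 = 0.
Discriminant: (-6)^2 - 4(8) = 4, so r = (6 ± 2)/2.
Solving: r_1 = 4, r_2 = 2.

indicial: r^2 - 6 r + 8 = 0; roots r_1 = 4, r_2 = 2


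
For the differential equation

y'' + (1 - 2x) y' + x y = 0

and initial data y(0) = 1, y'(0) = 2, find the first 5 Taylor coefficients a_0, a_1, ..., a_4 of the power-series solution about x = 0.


Ansatz: y(x) = sum_{n>=0} a_n x^n, so y'(x) = sum_{n>=1} n a_n x^(n-1) and y''(x) = sum_{n>=2} n(n-1) a_n x^(n-2).
Substitute into P(x) y'' + Q(x) y' + R(x) y = 0 with P(x) = 1, Q(x) = 1 - 2x, R(x) = x, and match powers of x.
Initial conditions: a_0 = 1, a_1 = 2.
Setting the coefficient of each power of x to zero and solving order by order (substituting the coefficients already found):
  x^0: 2 a_2 + a_1 = 0  ->  2 a_2 = -a_1 = -2  ->  a_2 = -1
  x^1: 6 a_3 + 2 a_2 - 2 a_1 + a_0 = 0  ->  6 a_3 = -2 a_2 + 2 a_1 - a_0 = 5  ->  a_3 = 5/6
  x^2: 12 a_4 + 3 a_3 - 4 a_2 + a_1 = 0  ->  12 a_4 = -3 a_3 + 4 a_2 - a_1 = -17/2  ->  a_4 = -17/24
Truncated series: y(x) = 1 + 2 x - x^2 + (5/6) x^3 - (17/24) x^4 + O(x^5).

a_0 = 1; a_1 = 2; a_2 = -1; a_3 = 5/6; a_4 = -17/24


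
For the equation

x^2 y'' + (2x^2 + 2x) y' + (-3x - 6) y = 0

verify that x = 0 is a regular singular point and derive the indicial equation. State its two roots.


Divide by x^2 to reach normal form y'' + P_1(x) y' + P_2(x) y = 0 with P_1(x) = 2 + 2/x and P_2(x) = -3/x - 6/x^2.
x = 0 is a singular point because the y'-coefficient 2 + 2/x has a pole at x = 0 and the y-coefficient -3/x - 6/x^2 has a pole at x = 0.
It is a regular singular point because x P_1(x) = p(x) = 2x + 2 and x^2 P_2(x) = q(x) = -3x - 6 are polynomials, hence analytic at x = 0.
p(0) = 2,  q(0) = -6.
Indicial equation: r(r-1) + p(0) r + q(0) = 0, i.e. r^2 + (p(0) - 1) r + q(0) = 0, i.e. r^2 + 1 r - 6 = 0.
Discriminant: (1)^2 - 4(-6) = 25, so r = (-1 ± 5)/2.
Solving: r_1 = 2, r_2 = -3.

indicial: r^2 + 1 r - 6 = 0; roots r_1 = 2, r_2 = -3


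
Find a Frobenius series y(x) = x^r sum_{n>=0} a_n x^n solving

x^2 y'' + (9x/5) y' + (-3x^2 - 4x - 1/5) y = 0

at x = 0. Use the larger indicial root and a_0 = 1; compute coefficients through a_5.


Write in Frobenius form y'' + (p(x)/x) y' + (q(x)/x^2) y = 0:
  p(x) = 9/5,  q(x) = -3x^2 - 4x - 1/5.
Indicial equation: r(r-1) + (9/5) r + (-1/5) = 0 -> roots r_1 = 1/5, r_2 = -1.
Take r = r_1 = 1/5. Let y(x) = x^r sum_{n>=0} a_n x^n with a_0 = 1.
Substitute y = x^r sum a_n x^n and match x^{r+n}. The recurrence is
  D(n) a_n - 4 a_{n-1} - 3 a_{n-2} = 0,  where D(n) = (r+n)(r+n-1) + (9/5)(r+n) + (-1/5).
  a_n = [4 a_{n-1} + 3 a_{n-2}] / D(n).
Since the indicial polynomial factors as (r - r_1)(r - r_2), D(n) = (r_1 + n - r_1)(r_1 + n - r_2) = n(n + 6/5).
Evaluating step by step (a_0 = 1):
  n = 1: D(1) = 1(1 + 6/5) = 11/5; numerator = 4(1) = 4; a_1 = (4)/(11/5) = 20/11
  n = 2: D(2) = 2(2 + 6/5) = 32/5; numerator = 4(20/11) + 3(1) = 113/11; a_2 = (113/11)/(32/5) = 565/352
  n = 3: D(3) = 3(3 + 6/5) = 63/5; numerator = 4(565/352) + 3(20/11) = 95/8; a_3 = (95/8)/(63/5) = 475/504
  n = 4: D(4) = 4(4 + 6/5) = 104/5; numerator = 4(475/504) + 3(565/352) = 190385/22176; a_4 = (190385/22176)/(104/5) = 73225/177408
  n = 5: D(5) = 5(5 + 6/5) = 31; numerator = 4(73225/177408) + 3(475/504) = 28375/6336; a_5 = (28375/6336)/(31) = 28375/196416

r = 1/5; a_0 = 1; a_1 = 20/11; a_2 = 565/352; a_3 = 475/504; a_4 = 73225/177408; a_5 = 28375/196416


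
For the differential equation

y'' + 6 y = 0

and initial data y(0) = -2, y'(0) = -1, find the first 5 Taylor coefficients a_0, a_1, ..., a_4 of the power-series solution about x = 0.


Ansatz: y(x) = sum_{n>=0} a_n x^n, so y'(x) = sum_{n>=1} n a_n x^(n-1) and y''(x) = sum_{n>=2} n(n-1) a_n x^(n-2).
Substitute into P(x) y'' + Q(x) y' + R(x) y = 0 with P(x) = 1, Q(x) = 0, R(x) = 6, and match powers of x.
Initial conditions: a_0 = -2, a_1 = -1.
Setting the coefficient of each power of x to zero and solving order by order (substituting the coefficients already found):
  x^0: 2 a_2 + 6 a_0 = 0  ->  2 a_2 = -6 a_0 = 12  ->  a_2 = 6
  x^1: 6 a_3 + 6 a_1 = 0  ->  6 a_3 = -6 a_1 = 6  ->  a_3 = 1
  x^2: 12 a_4 + 6 a_2 = 0  ->  12 a_4 = -6 a_2 = -36  ->  a_4 = -3
Truncated series: y(x) = -2 - x + 6 x^2 + x^3 - 3 x^4 + O(x^5).

a_0 = -2; a_1 = -1; a_2 = 6; a_3 = 1; a_4 = -3


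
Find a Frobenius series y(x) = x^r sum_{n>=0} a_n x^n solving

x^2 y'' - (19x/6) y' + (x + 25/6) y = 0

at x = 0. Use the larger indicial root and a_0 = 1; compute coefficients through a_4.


Write in Frobenius form y'' + (p(x)/x) y' + (q(x)/x^2) y = 0:
  p(x) = -19/6,  q(x) = x + 25/6.
Indicial equation: r(r-1) + (-19/6) r + (25/6) = 0 -> roots r_1 = 5/2, r_2 = 5/3.
Take r = r_1 = 5/2. Let y(x) = x^r sum_{n>=0} a_n x^n with a_0 = 1.
Substitute y = x^r sum a_n x^n and match x^{r+n}. The recurrence is
  D(n) a_n + 1 a_{n-1} = 0,  where D(n) = (r+n)(r+n-1) + (-19/6)(r+n) + (25/6).
  a_n = -1 / D(n) * a_{n-1}.
Since the indicial polynomial factors as (r - r_1)(r - r_2), D(n) = (r_1 + n - r_1)(r_1 + n - r_2) = n(n + 5/6).
Evaluating step by step (a_0 = 1):
  n = 1: D(1) = 1(1 + 5/6) = 11/6; numerator = -1(1) = -1; a_1 = (-1)/(11/6) = -6/11
  n = 2: D(2) = 2(2 + 5/6) = 17/3; numerator = -1(-6/11) = 6/11; a_2 = (6/11)/(17/3) = 18/187
  n = 3: D(3) = 3(3 + 5/6) = 23/2; numerator = -1(18/187) = -18/187; a_3 = (-18/187)/(23/2) = -36/4301
  n = 4: D(4) = 4(4 + 5/6) = 58/3; numerator = -1(-36/4301) = 36/4301; a_4 = (36/4301)/(58/3) = 54/124729

r = 5/2; a_0 = 1; a_1 = -6/11; a_2 = 18/187; a_3 = -36/4301; a_4 = 54/124729


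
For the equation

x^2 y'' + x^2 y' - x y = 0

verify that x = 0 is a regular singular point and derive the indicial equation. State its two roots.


Divide by x^2 to reach normal form y'' + P_1(x) y' + P_2(x) y = 0 with P_1(x) = 1 and P_2(x) = -1/x.
x = 0 is a singular point because the y-coefficient -1/x has a pole at x = 0.
It is a regular singular point because x P_1(x) = p(x) = x and x^2 P_2(x) = q(x) = -x are polynomials, hence analytic at x = 0.
p(0) = 0,  q(0) = 0.
Indicial equation: r(r-1) + p(0) r + q(0) = 0, i.e. r^2 + (p(0) - 1) r + q(0) = 0, i.e. r^2 - 1 r = 0.
Discriminant: (-1)^2 - 4(0) = 1, so r = (1 ± 1)/2.
Solving: r_1 = 1, r_2 = 0.

indicial: r^2 - 1 r = 0; roots r_1 = 1, r_2 = 0


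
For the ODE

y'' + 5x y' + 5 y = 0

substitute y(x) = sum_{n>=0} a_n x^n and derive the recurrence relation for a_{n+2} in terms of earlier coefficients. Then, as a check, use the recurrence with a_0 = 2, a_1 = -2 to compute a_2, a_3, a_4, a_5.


Substitute y = sum_n a_n x^n.
y''(x) has coefficient (n+2)(n+1) a_{n+2} at x^n;
5 x y'(x) has coefficient 5 n a_n at x^n (shift);
5 y(x) has coefficient 5 a_n at x^n.
Matching x^n: (n+2)(n+1) a_{n+2} + (5n + 5) a_n = 0.
Thus a_{n+2} = (-5n - 5) / ((n+1)(n+2)) * a_n.

Check with a_0 = 2, a_1 = -2 (apply the recurrence for n = 0, 1, 2, 3): a_0 = 2, a_1 = -2, a_2 = -5, a_3 = 10/3, a_4 = 25/4, a_5 = -10/3.

a_(n+2) = (-5n - 5) / ((n+1)(n+2)) * a_n; check: a_0 = 2, a_1 = -2, a_2 = -5, a_3 = 10/3, a_4 = 25/4, a_5 = -10/3


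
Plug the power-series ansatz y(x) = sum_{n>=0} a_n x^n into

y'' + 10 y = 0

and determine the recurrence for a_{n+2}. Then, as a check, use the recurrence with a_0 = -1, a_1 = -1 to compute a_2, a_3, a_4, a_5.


Substitute y = sum_n a_n x^n into y'' + (const) y = 0.
y''(x) = sum_{n>=0} (n+2)(n+1) a_{n+2} x^n.
The ODE becomes sum_n [(n+2)(n+1) a_{n+2} + 10 a_n] x^n = 0.
Setting each coefficient to zero gives the recurrence:
  (n+2)(n+1) a_{n+2} + 10 a_n = 0,
  a_{n+2} = -10 / ((n+1)(n+2)) a_n.

Check with a_0 = -1, a_1 = -1 (apply the recurrence for n = 0, 1, 2, 3): a_0 = -1, a_1 = -1, a_2 = 5, a_3 = 5/3, a_4 = -25/6, a_5 = -5/6.

a_{n+2} = -10/((n+1)(n+2)) * a_n; check: a_0 = -1, a_1 = -1, a_2 = 5, a_3 = 5/3, a_4 = -25/6, a_5 = -5/6


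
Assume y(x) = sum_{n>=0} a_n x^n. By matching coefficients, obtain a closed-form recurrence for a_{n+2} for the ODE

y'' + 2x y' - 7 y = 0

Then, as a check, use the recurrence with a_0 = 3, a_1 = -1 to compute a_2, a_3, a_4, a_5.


Substitute y = sum_n a_n x^n.
y''(x) has coefficient (n+2)(n+1) a_{n+2} at x^n;
2 x y'(x) has coefficient 2 n a_n at x^n (shift);
-7 y(x) has coefficient -7 a_n at x^n.
Matching x^n: (n+2)(n+1) a_{n+2} + (2n - 7) a_n = 0.
Thus a_{n+2} = (-2n + 7) / ((n+1)(n+2)) * a_n.

Check with a_0 = 3, a_1 = -1 (apply the recurrence for n = 0, 1, 2, 3): a_0 = 3, a_1 = -1, a_2 = 21/2, a_3 = -5/6, a_4 = 21/8, a_5 = -1/24.

a_(n+2) = (-2n + 7) / ((n+1)(n+2)) * a_n; check: a_0 = 3, a_1 = -1, a_2 = 21/2, a_3 = -5/6, a_4 = 21/8, a_5 = -1/24


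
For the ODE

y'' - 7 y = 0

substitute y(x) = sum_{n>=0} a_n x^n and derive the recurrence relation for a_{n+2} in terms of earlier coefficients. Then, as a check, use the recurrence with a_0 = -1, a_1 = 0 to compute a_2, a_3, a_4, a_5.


Substitute y = sum_n a_n x^n into y'' + (const) y = 0.
y''(x) = sum_{n>=0} (n+2)(n+1) a_{n+2} x^n.
The ODE becomes sum_n [(n+2)(n+1) a_{n+2} - 7 a_n] x^n = 0.
Setting each coefficient to zero gives the recurrence:
  (n+2)(n+1) a_{n+2} - 7 a_n = 0,
  a_{n+2} = 7 / ((n+1)(n+2)) a_n.

Check with a_0 = -1, a_1 = 0 (apply the recurrence for n = 0, 1, 2, 3): a_0 = -1, a_1 = 0, a_2 = -7/2, a_3 = 0, a_4 = -49/24, a_5 = 0.

a_{n+2} = 7/((n+1)(n+2)) * a_n; check: a_0 = -1, a_1 = 0, a_2 = -7/2, a_3 = 0, a_4 = -49/24, a_5 = 0


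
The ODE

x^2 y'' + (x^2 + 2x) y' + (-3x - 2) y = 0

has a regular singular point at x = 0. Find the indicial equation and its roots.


Divide by x^2 to reach normal form y'' + P_1(x) y' + P_2(x) y = 0 with P_1(x) = 1 + 2/x and P_2(x) = -3/x - 2/x^2.
x = 0 is a singular point because the y'-coefficient 1 + 2/x has a pole at x = 0 and the y-coefficient -3/x - 2/x^2 has a pole at x = 0.
It is a regular singular point because x P_1(x) = p(x) = x + 2 and x^2 P_2(x) = q(x) = -3x - 2 are polynomials, hence analytic at x = 0.
p(0) = 2,  q(0) = -2.
Indicial equation: r(r-1) + p(0) r + q(0) = 0, i.e. r^2 + (p(0) - 1) r + q(0) = 0, i.e. r^2 + 1 r - 2 = 0.
Discriminant: (1)^2 - 4(-2) = 9, so r = (-1 ± 3)/2.
Solving: r_1 = 1, r_2 = -2.

indicial: r^2 + 1 r - 2 = 0; roots r_1 = 1, r_2 = -2


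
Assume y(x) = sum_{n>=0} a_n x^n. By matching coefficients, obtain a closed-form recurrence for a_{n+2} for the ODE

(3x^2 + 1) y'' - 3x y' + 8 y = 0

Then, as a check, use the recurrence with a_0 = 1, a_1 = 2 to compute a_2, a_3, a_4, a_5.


Substitute y = sum_n a_n x^n.
(1 + 3 x^2) y'' contributes (n+2)(n+1) a_{n+2} + 3 n(n-1) a_n at x^n.
-3 x y'(x) contributes -3 n a_n at x^n.
8 y(x) contributes 8 a_n at x^n.
Matching x^n: (n+2)(n+1) a_{n+2} + (3 n(n-1) - 3 n + 8) a_n = 0.
Thus a_{n+2} = (-3 n(n-1) + 3 n - 8) / ((n+1)(n+2)) * a_n.

Check with a_0 = 1, a_1 = 2 (apply the recurrence for n = 0, 1, 2, 3): a_0 = 1, a_1 = 2, a_2 = -4, a_3 = -5/3, a_4 = 8/3, a_5 = 17/12.

a_(n+2) = (-3 n(n-1) + 3 n - 8) / ((n+1)(n+2)) * a_n; check: a_0 = 1, a_1 = 2, a_2 = -4, a_3 = -5/3, a_4 = 8/3, a_5 = 17/12


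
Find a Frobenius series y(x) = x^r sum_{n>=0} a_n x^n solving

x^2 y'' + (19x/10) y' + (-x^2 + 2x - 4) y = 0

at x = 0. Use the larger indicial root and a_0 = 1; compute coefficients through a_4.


Write in Frobenius form y'' + (p(x)/x) y' + (q(x)/x^2) y = 0:
  p(x) = 19/10,  q(x) = -x^2 + 2x - 4.
Indicial equation: r(r-1) + (19/10) r + (-4) = 0 -> roots r_1 = 8/5, r_2 = -5/2.
Take r = r_1 = 8/5. Let y(x) = x^r sum_{n>=0} a_n x^n with a_0 = 1.
Substitute y = x^r sum a_n x^n and match x^{r+n}. The recurrence is
  D(n) a_n + 2 a_{n-1} - 1 a_{n-2} = 0,  where D(n) = (r+n)(r+n-1) + (19/10)(r+n) + (-4).
  a_n = [-2 a_{n-1} + 1 a_{n-2}] / D(n).
Since the indicial polynomial factors as (r - r_1)(r - r_2), D(n) = (r_1 + n - r_1)(r_1 + n - r_2) = n(n + 41/10).
Evaluating step by step (a_0 = 1):
  n = 1: D(1) = 1(1 + 41/10) = 51/10; numerator = -2(1) = -2; a_1 = (-2)/(51/10) = -20/51
  n = 2: D(2) = 2(2 + 41/10) = 61/5; numerator = -2(-20/51) + 1(1) = 91/51; a_2 = (91/51)/(61/5) = 455/3111
  n = 3: D(3) = 3(3 + 41/10) = 213/10; numerator = -2(455/3111) + 1(-20/51) = -710/1037; a_3 = (-710/1037)/(213/10) = -100/3111
  n = 4: D(4) = 4(4 + 41/10) = 162/5; numerator = -2(-100/3111) + 1(455/3111) = 655/3111; a_4 = (655/3111)/(162/5) = 3275/503982

r = 8/5; a_0 = 1; a_1 = -20/51; a_2 = 455/3111; a_3 = -100/3111; a_4 = 3275/503982


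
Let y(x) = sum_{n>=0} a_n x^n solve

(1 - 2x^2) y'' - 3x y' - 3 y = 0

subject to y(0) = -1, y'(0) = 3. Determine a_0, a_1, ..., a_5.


Ansatz: y(x) = sum_{n>=0} a_n x^n, so y'(x) = sum_{n>=1} n a_n x^(n-1) and y''(x) = sum_{n>=2} n(n-1) a_n x^(n-2).
Substitute into P(x) y'' + Q(x) y' + R(x) y = 0 with P(x) = 1 - 2x^2, Q(x) = -3x, R(x) = -3, and match powers of x.
Initial conditions: a_0 = -1, a_1 = 3.
Setting the coefficient of each power of x to zero and solving order by order (substituting the coefficients already found):
  x^0: 2 a_2 - 3 a_0 = 0  ->  2 a_2 = 3 a_0 = -3  ->  a_2 = -3/2
  x^1: 6 a_3 - 6 a_1 = 0  ->  6 a_3 = 6 a_1 = 18  ->  a_3 = 3
  x^2: 12 a_4 - 13 a_2 = 0  ->  12 a_4 = 13 a_2 = -39/2  ->  a_4 = -13/8
  x^3: 20 a_5 - 24 a_3 = 0  ->  20 a_5 = 24 a_3 = 72  ->  a_5 = 18/5
Truncated series: y(x) = -1 + 3 x - (3/2) x^2 + 3 x^3 - (13/8) x^4 + (18/5) x^5 + O(x^6).

a_0 = -1; a_1 = 3; a_2 = -3/2; a_3 = 3; a_4 = -13/8; a_5 = 18/5


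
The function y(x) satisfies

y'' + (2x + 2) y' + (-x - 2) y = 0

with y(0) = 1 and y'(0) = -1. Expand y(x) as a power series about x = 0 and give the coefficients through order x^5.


Ansatz: y(x) = sum_{n>=0} a_n x^n, so y'(x) = sum_{n>=1} n a_n x^(n-1) and y''(x) = sum_{n>=2} n(n-1) a_n x^(n-2).
Substitute into P(x) y'' + Q(x) y' + R(x) y = 0 with P(x) = 1, Q(x) = 2x + 2, R(x) = -x - 2, and match powers of x.
Initial conditions: a_0 = 1, a_1 = -1.
Setting the coefficient of each power of x to zero and solving order by order (substituting the coefficients already found):
  x^0: 2 a_2 + 2 a_1 - 2 a_0 = 0  ->  2 a_2 = -2 a_1 + 2 a_0 = 4  ->  a_2 = 2
  x^1: 6 a_3 + 4 a_2 - a_0 = 0  ->  6 a_3 = -4 a_2 + a_0 = -7  ->  a_3 = -7/6
  x^2: 12 a_4 + 6 a_3 + 2 a_2 - a_1 = 0  ->  12 a_4 = -6 a_3 - 2 a_2 + a_1 = 2  ->  a_4 = 1/6
  x^3: 20 a_5 + 8 a_4 + 4 a_3 - a_2 = 0  ->  20 a_5 = -8 a_4 - 4 a_3 + a_2 = 16/3  ->  a_5 = 4/15
Truncated series: y(x) = 1 - x + 2 x^2 - (7/6) x^3 + (1/6) x^4 + (4/15) x^5 + O(x^6).

a_0 = 1; a_1 = -1; a_2 = 2; a_3 = -7/6; a_4 = 1/6; a_5 = 4/15


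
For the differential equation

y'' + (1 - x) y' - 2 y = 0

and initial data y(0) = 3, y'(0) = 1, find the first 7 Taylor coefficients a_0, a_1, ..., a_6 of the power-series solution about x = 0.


Ansatz: y(x) = sum_{n>=0} a_n x^n, so y'(x) = sum_{n>=1} n a_n x^(n-1) and y''(x) = sum_{n>=2} n(n-1) a_n x^(n-2).
Substitute into P(x) y'' + Q(x) y' + R(x) y = 0 with P(x) = 1, Q(x) = 1 - x, R(x) = -2, and match powers of x.
Initial conditions: a_0 = 3, a_1 = 1.
Setting the coefficient of each power of x to zero and solving order by order (substituting the coefficients already found):
  x^0: 2 a_2 + a_1 - 2 a_0 = 0  ->  2 a_2 = -a_1 + 2 a_0 = 5  ->  a_2 = 5/2
  x^1: 6 a_3 + 2 a_2 - 3 a_1 = 0  ->  6 a_3 = -2 a_2 + 3 a_1 = -2  ->  a_3 = -1/3
  x^2: 12 a_4 + 3 a_3 - 4 a_2 = 0  ->  12 a_4 = -3 a_3 + 4 a_2 = 11  ->  a_4 = 11/12
  x^3: 20 a_5 + 4 a_4 - 5 a_3 = 0  ->  20 a_5 = -4 a_4 + 5 a_3 = -16/3  ->  a_5 = -4/15
  x^4: 30 a_6 + 5 a_5 - 6 a_4 = 0  ->  30 a_6 = -5 a_5 + 6 a_4 = 41/6  ->  a_6 = 41/180
Truncated series: y(x) = 3 + x + (5/2) x^2 - (1/3) x^3 + (11/12) x^4 - (4/15) x^5 + (41/180) x^6 + O(x^7).

a_0 = 3; a_1 = 1; a_2 = 5/2; a_3 = -1/3; a_4 = 11/12; a_5 = -4/15; a_6 = 41/180


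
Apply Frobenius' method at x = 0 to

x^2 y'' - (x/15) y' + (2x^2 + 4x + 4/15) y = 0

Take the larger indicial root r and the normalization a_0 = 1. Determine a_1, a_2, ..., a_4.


Write in Frobenius form y'' + (p(x)/x) y' + (q(x)/x^2) y = 0:
  p(x) = -1/15,  q(x) = 2x^2 + 4x + 4/15.
Indicial equation: r(r-1) + (-1/15) r + (4/15) = 0 -> roots r_1 = 2/3, r_2 = 2/5.
Take r = r_1 = 2/3. Let y(x) = x^r sum_{n>=0} a_n x^n with a_0 = 1.
Substitute y = x^r sum a_n x^n and match x^{r+n}. The recurrence is
  D(n) a_n + 4 a_{n-1} + 2 a_{n-2} = 0,  where D(n) = (r+n)(r+n-1) + (-1/15)(r+n) + (4/15).
  a_n = [-4 a_{n-1} - 2 a_{n-2}] / D(n).
Since the indicial polynomial factors as (r - r_1)(r - r_2), D(n) = (r_1 + n - r_1)(r_1 + n - r_2) = n(n + 4/15).
Evaluating step by step (a_0 = 1):
  n = 1: D(1) = 1(1 + 4/15) = 19/15; numerator = -4(1) = -4; a_1 = (-4)/(19/15) = -60/19
  n = 2: D(2) = 2(2 + 4/15) = 68/15; numerator = -4(-60/19) - 2(1) = 202/19; a_2 = (202/19)/(68/15) = 1515/646
  n = 3: D(3) = 3(3 + 4/15) = 49/5; numerator = -4(1515/646) - 2(-60/19) = -990/323; a_3 = (-990/323)/(49/5) = -4950/15827
  n = 4: D(4) = 4(4 + 4/15) = 256/15; numerator = -4(-4950/15827) - 2(1515/646) = -2865/833; a_4 = (-2865/833)/(256/15) = -42975/213248

r = 2/3; a_0 = 1; a_1 = -60/19; a_2 = 1515/646; a_3 = -4950/15827; a_4 = -42975/213248


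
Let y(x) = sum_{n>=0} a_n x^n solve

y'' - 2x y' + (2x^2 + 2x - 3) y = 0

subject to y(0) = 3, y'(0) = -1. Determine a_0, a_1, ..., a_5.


Ansatz: y(x) = sum_{n>=0} a_n x^n, so y'(x) = sum_{n>=1} n a_n x^(n-1) and y''(x) = sum_{n>=2} n(n-1) a_n x^(n-2).
Substitute into P(x) y'' + Q(x) y' + R(x) y = 0 with P(x) = 1, Q(x) = -2x, R(x) = 2x^2 + 2x - 3, and match powers of x.
Initial conditions: a_0 = 3, a_1 = -1.
Setting the coefficient of each power of x to zero and solving order by order (substituting the coefficients already found):
  x^0: 2 a_2 - 3 a_0 = 0  ->  2 a_2 = 3 a_0 = 9  ->  a_2 = 9/2
  x^1: 6 a_3 - 5 a_1 + 2 a_0 = 0  ->  6 a_3 = 5 a_1 - 2 a_0 = -11  ->  a_3 = -11/6
  x^2: 12 a_4 - 7 a_2 + 2 a_1 + 2 a_0 = 0  ->  12 a_4 = 7 a_2 - 2 a_1 - 2 a_0 = 55/2  ->  a_4 = 55/24
  x^3: 20 a_5 - 9 a_3 + 2 a_2 + 2 a_1 = 0  ->  20 a_5 = 9 a_3 - 2 a_2 - 2 a_1 = -47/2  ->  a_5 = -47/40
Truncated series: y(x) = 3 - x + (9/2) x^2 - (11/6) x^3 + (55/24) x^4 - (47/40) x^5 + O(x^6).

a_0 = 3; a_1 = -1; a_2 = 9/2; a_3 = -11/6; a_4 = 55/24; a_5 = -47/40


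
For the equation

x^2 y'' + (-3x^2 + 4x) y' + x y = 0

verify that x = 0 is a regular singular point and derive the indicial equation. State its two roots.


Divide by x^2 to reach normal form y'' + P_1(x) y' + P_2(x) y = 0 with P_1(x) = -3 + 4/x and P_2(x) = 1/x.
x = 0 is a singular point because the y'-coefficient -3 + 4/x has a pole at x = 0 and the y-coefficient 1/x has a pole at x = 0.
It is a regular singular point because x P_1(x) = p(x) = 4 - 3x and x^2 P_2(x) = q(x) = x are polynomials, hence analytic at x = 0.
p(0) = 4,  q(0) = 0.
Indicial equation: r(r-1) + p(0) r + q(0) = 0, i.e. r^2 + (p(0) - 1) r + q(0) = 0, i.e. r^2 + 3 r = 0.
Discriminant: (3)^2 - 4(0) = 9, so r = (-3 ± 3)/2.
Solving: r_1 = 0, r_2 = -3.

indicial: r^2 + 3 r = 0; roots r_1 = 0, r_2 = -3


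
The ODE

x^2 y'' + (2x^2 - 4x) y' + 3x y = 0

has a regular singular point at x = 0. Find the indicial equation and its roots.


Divide by x^2 to reach normal form y'' + P_1(x) y' + P_2(x) y = 0 with P_1(x) = 2 - 4/x and P_2(x) = 3/x.
x = 0 is a singular point because the y'-coefficient 2 - 4/x has a pole at x = 0 and the y-coefficient 3/x has a pole at x = 0.
It is a regular singular point because x P_1(x) = p(x) = 2x - 4 and x^2 P_2(x) = q(x) = 3x are polynomials, hence analytic at x = 0.
p(0) = -4,  q(0) = 0.
Indicial equation: r(r-1) + p(0) r + q(0) = 0, i.e. r^2 + (p(0) - 1) r + q(0) = 0, i.e. r^2 - 5 r = 0.
Discriminant: (-5)^2 - 4(0) = 25, so r = (5 ± 5)/2.
Solving: r_1 = 5, r_2 = 0.

indicial: r^2 - 5 r = 0; roots r_1 = 5, r_2 = 0


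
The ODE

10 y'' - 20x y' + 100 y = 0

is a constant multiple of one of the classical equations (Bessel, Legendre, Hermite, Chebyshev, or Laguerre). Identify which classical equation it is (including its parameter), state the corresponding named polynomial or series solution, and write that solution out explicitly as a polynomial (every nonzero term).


All three coefficients share the factor 10; dividing through by 10 gives  y'' - 2x y' + 10 y = 0.
This matches the Hermite equation y'' - 2x y' + 2n y = 0 with 2n = 10, so n = 5; the polynomial solution is H_5(x).
With y = sum_k a_k x^k, matching x^k gives (k+2)(k+1) a_{k+2} = 2(k - n) a_k = 2(k - 5) a_k. The right side vanishes at k = 5, so the series with the parity of 5 terminates at degree 5.
Standard normalization: leading coefficient of H_n is 2^n, so a_5 = 2^5 = 32. Work downward with a_k = (k+1)(k+2) a_{k+2} / (2(k - n)):
  a_3 = (4)(5)(32) / (2(3 - 5)) = 640/(-4) = -160
  a_1 = (2)(3)(-160) / (2(1 - 5)) = -960/(-8) = 120
Hence H_5(x) = 32 x^5 - 160 x^3 + 120 x.

H_5(x); series = 32 x^5 - 160 x^3 + 120 x


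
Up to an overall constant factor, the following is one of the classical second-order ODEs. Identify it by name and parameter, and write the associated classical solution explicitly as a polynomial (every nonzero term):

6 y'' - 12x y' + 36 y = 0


All three coefficients share the factor 6; dividing through by 6 gives  y'' - 2x y' + 6 y = 0.
This matches the Hermite equation y'' - 2x y' + 2n y = 0 with 2n = 6, so n = 3; the polynomial solution is H_3(x).
With y = sum_k a_k x^k, matching x^k gives (k+2)(k+1) a_{k+2} = 2(k - n) a_k = 2(k - 3) a_k. The right side vanishes at k = 3, so the series with the parity of 3 terminates at degree 3.
Standard normalization: leading coefficient of H_n is 2^n, so a_3 = 2^3 = 8. Work downward with a_k = (k+1)(k+2) a_{k+2} / (2(k - n)):
  a_1 = (2)(3)(8) / (2(1 - 3)) = 48/(-4) = -12
Hence H_3(x) = 8 x^3 - 12 x.

H_3(x); series = 8 x^3 - 12 x


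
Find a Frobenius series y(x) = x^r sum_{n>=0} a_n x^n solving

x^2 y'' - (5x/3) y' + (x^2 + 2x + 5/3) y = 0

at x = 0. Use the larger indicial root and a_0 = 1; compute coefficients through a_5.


Write in Frobenius form y'' + (p(x)/x) y' + (q(x)/x^2) y = 0:
  p(x) = -5/3,  q(x) = x^2 + 2x + 5/3.
Indicial equation: r(r-1) + (-5/3) r + (5/3) = 0 -> roots r_1 = 5/3, r_2 = 1.
Take r = r_1 = 5/3. Let y(x) = x^r sum_{n>=0} a_n x^n with a_0 = 1.
Substitute y = x^r sum a_n x^n and match x^{r+n}. The recurrence is
  D(n) a_n + 2 a_{n-1} + 1 a_{n-2} = 0,  where D(n) = (r+n)(r+n-1) + (-5/3)(r+n) + (5/3).
  a_n = [-2 a_{n-1} - 1 a_{n-2}] / D(n).
Since the indicial polynomial factors as (r - r_1)(r - r_2), D(n) = (r_1 + n - r_1)(r_1 + n - r_2) = n(n + 2/3).
Evaluating step by step (a_0 = 1):
  n = 1: D(1) = 1(1 + 2/3) = 5/3; numerator = -2(1) = -2; a_1 = (-2)/(5/3) = -6/5
  n = 2: D(2) = 2(2 + 2/3) = 16/3; numerator = -2(-6/5) - 1(1) = 7/5; a_2 = (7/5)/(16/3) = 21/80
  n = 3: D(3) = 3(3 + 2/3) = 11; numerator = -2(21/80) - 1(-6/5) = 27/40; a_3 = (27/40)/(11) = 27/440
  n = 4: D(4) = 4(4 + 2/3) = 56/3; numerator = -2(27/440) - 1(21/80) = -339/880; a_4 = (-339/880)/(56/3) = -1017/49280
  n = 5: D(5) = 5(5 + 2/3) = 85/3; numerator = -2(-1017/49280) - 1(27/440) = -9/448; a_5 = (-9/448)/(85/3) = -27/38080

r = 5/3; a_0 = 1; a_1 = -6/5; a_2 = 21/80; a_3 = 27/440; a_4 = -1017/49280; a_5 = -27/38080


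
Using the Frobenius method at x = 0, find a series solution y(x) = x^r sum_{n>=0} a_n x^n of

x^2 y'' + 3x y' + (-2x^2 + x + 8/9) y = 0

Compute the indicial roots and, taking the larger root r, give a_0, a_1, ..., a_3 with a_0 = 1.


Write in Frobenius form y'' + (p(x)/x) y' + (q(x)/x^2) y = 0:
  p(x) = 3,  q(x) = -2x^2 + x + 8/9.
Indicial equation: r(r-1) + (3) r + (8/9) = 0 -> roots r_1 = -2/3, r_2 = -4/3.
Take r = r_1 = -2/3. Let y(x) = x^r sum_{n>=0} a_n x^n with a_0 = 1.
Substitute y = x^r sum a_n x^n and match x^{r+n}. The recurrence is
  D(n) a_n + 1 a_{n-1} - 2 a_{n-2} = 0,  where D(n) = (r+n)(r+n-1) + (3)(r+n) + (8/9).
  a_n = [-1 a_{n-1} + 2 a_{n-2}] / D(n).
Since the indicial polynomial factors as (r - r_1)(r - r_2), D(n) = (r_1 + n - r_1)(r_1 + n - r_2) = n(n + 2/3).
Evaluating step by step (a_0 = 1):
  n = 1: D(1) = 1(1 + 2/3) = 5/3; numerator = -1(1) = -1; a_1 = (-1)/(5/3) = -3/5
  n = 2: D(2) = 2(2 + 2/3) = 16/3; numerator = -1(-3/5) + 2(1) = 13/5; a_2 = (13/5)/(16/3) = 39/80
  n = 3: D(3) = 3(3 + 2/3) = 11; numerator = -1(39/80) + 2(-3/5) = -27/16; a_3 = (-27/16)/(11) = -27/176

r = -2/3; a_0 = 1; a_1 = -3/5; a_2 = 39/80; a_3 = -27/176


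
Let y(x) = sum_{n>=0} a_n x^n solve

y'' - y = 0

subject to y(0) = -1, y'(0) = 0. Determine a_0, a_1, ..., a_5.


Ansatz: y(x) = sum_{n>=0} a_n x^n, so y'(x) = sum_{n>=1} n a_n x^(n-1) and y''(x) = sum_{n>=2} n(n-1) a_n x^(n-2).
Substitute into P(x) y'' + Q(x) y' + R(x) y = 0 with P(x) = 1, Q(x) = 0, R(x) = -1, and match powers of x.
Initial conditions: a_0 = -1, a_1 = 0.
Setting the coefficient of each power of x to zero and solving order by order (substituting the coefficients already found):
  x^0: 2 a_2 - a_0 = 0  ->  2 a_2 = a_0 = -1  ->  a_2 = -1/2
  x^1: 6 a_3 - a_1 = 0  ->  6 a_3 = a_1 = 0  ->  a_3 = 0
  x^2: 12 a_4 - a_2 = 0  ->  12 a_4 = a_2 = -1/2  ->  a_4 = -1/24
  x^3: 20 a_5 - a_3 = 0  ->  20 a_5 = a_3 = 0  ->  a_5 = 0
Truncated series: y(x) = -1 - (1/2) x^2 - (1/24) x^4 + O(x^6).

a_0 = -1; a_1 = 0; a_2 = -1/2; a_3 = 0; a_4 = -1/24; a_5 = 0


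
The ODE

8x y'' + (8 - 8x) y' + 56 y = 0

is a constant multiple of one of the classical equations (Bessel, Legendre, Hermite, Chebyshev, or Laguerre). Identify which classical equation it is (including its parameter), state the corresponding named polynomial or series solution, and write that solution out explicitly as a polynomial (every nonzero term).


All three coefficients share the factor 8; dividing through by 8 gives  x y'' + (1 - x) y' + 7 y = 0.
This matches the Laguerre equation x y'' + (1 - x) y' + n y = 0 with n = 7; the polynomial solution is L_7(x).
With y = sum_k a_k x^k, matching x^k gives (k+1)k a_{k+1} + (k+1) a_{k+1} - k a_k + n a_k = 0, i.e. (k+1)^2 a_{k+1} = (k - n) a_k = (k - 7) a_k. The right side vanishes at k = 7, so the series terminates at degree 7.
Standard normalization L_n(0) = 1 gives a_0 = 1. Work upward with a_{k+1} = (k - 7) a_k / (k+1)^2:
  a_1 = (0 - 7)(1) / 1^2 = -7/1 = -7
  a_2 = (1 - 7)(-7) / 2^2 = 42/4 = 21/2
  a_3 = (2 - 7)(21/2) / 3^2 = (-105/2)/9 = -35/6
  a_4 = (3 - 7)(-35/6) / 4^2 = (70/3)/16 = 35/24
  a_5 = (4 - 7)(35/24) / 5^2 = (-35/8)/25 = -7/40
  a_6 = (5 - 7)(-7/40) / 6^2 = (7/20)/36 = 7/720
  a_7 = (6 - 7)(7/720) / 7^2 = (-7/720)/49 = -1/5040
Hence L_7(x) = -x^7/5040 + 7 x^6/720 - 7 x^5/40 + 35 x^4/24 - 35 x^3/6 + 21 x^2/2 - 7 x + 1.

L_7(x); series = -x^7/5040 + 7 x^6/720 - 7 x^5/40 + 35 x^4/24 - 35 x^3/6 + 21 x^2/2 - 7 x + 1


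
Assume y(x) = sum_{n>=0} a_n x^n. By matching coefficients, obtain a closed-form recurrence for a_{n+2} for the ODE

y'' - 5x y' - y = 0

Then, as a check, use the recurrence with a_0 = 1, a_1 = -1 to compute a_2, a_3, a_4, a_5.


Substitute y = sum_n a_n x^n.
y''(x) has coefficient (n+2)(n+1) a_{n+2} at x^n;
-5 x y'(x) has coefficient -5 n a_n at x^n (shift);
-y(x) has coefficient -1 a_n at x^n.
Matching x^n: (n+2)(n+1) a_{n+2} + (-5n - 1) a_n = 0.
Thus a_{n+2} = (5n + 1) / ((n+1)(n+2)) * a_n.

Check with a_0 = 1, a_1 = -1 (apply the recurrence for n = 0, 1, 2, 3): a_0 = 1, a_1 = -1, a_2 = 1/2, a_3 = -1, a_4 = 11/24, a_5 = -4/5.

a_(n+2) = (5n + 1) / ((n+1)(n+2)) * a_n; check: a_0 = 1, a_1 = -1, a_2 = 1/2, a_3 = -1, a_4 = 11/24, a_5 = -4/5


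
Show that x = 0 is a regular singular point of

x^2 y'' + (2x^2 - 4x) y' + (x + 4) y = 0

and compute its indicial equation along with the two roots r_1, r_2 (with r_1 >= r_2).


Divide by x^2 to reach normal form y'' + P_1(x) y' + P_2(x) y = 0 with P_1(x) = 2 - 4/x and P_2(x) = 1/x + 4/x^2.
x = 0 is a singular point because the y'-coefficient 2 - 4/x has a pole at x = 0 and the y-coefficient 1/x + 4/x^2 has a pole at x = 0.
It is a regular singular point because x P_1(x) = p(x) = 2x - 4 and x^2 P_2(x) = q(x) = x + 4 are polynomials, hence analytic at x = 0.
p(0) = -4,  q(0) = 4.
Indicial equation: r(r-1) + p(0) r + q(0) = 0, i.e. r^2 + (p(0) - 1) r + q(0) = 0, i.e. r^2 - 5 r + 4 = 0.
Discriminant: (-5)^2 - 4(4) = 9, so r = (5 ± 3)/2.
Solving: r_1 = 4, r_2 = 1.

indicial: r^2 - 5 r + 4 = 0; roots r_1 = 4, r_2 = 1


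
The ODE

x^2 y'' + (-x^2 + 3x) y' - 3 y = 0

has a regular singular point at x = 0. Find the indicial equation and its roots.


Divide by x^2 to reach normal form y'' + P_1(x) y' + P_2(x) y = 0 with P_1(x) = -1 + 3/x and P_2(x) = -3/x^2.
x = 0 is a singular point because the y'-coefficient -1 + 3/x has a pole at x = 0 and the y-coefficient -3/x^2 has a pole at x = 0.
It is a regular singular point because x P_1(x) = p(x) = 3 - x and x^2 P_2(x) = q(x) = -3 are polynomials, hence analytic at x = 0.
p(0) = 3,  q(0) = -3.
Indicial equation: r(r-1) + p(0) r + q(0) = 0, i.e. r^2 + (p(0) - 1) r + q(0) = 0, i.e. r^2 + 2 r - 3 = 0.
Discriminant: (2)^2 - 4(-3) = 16, so r = (-2 ± 4)/2.
Solving: r_1 = 1, r_2 = -3.

indicial: r^2 + 2 r - 3 = 0; roots r_1 = 1, r_2 = -3


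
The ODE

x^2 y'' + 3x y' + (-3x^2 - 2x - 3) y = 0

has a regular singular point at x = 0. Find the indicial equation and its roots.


Divide by x^2 to reach normal form y'' + P_1(x) y' + P_2(x) y = 0 with P_1(x) = 3/x and P_2(x) = -3 - 2/x - 3/x^2.
x = 0 is a singular point because the y'-coefficient 3/x has a pole at x = 0 and the y-coefficient -3 - 2/x - 3/x^2 has a pole at x = 0.
It is a regular singular point because x P_1(x) = p(x) = 3 and x^2 P_2(x) = q(x) = -3x^2 - 2x - 3 are polynomials, hence analytic at x = 0.
p(0) = 3,  q(0) = -3.
Indicial equation: r(r-1) + p(0) r + q(0) = 0, i.e. r^2 + (p(0) - 1) r + q(0) = 0, i.e. r^2 + 2 r - 3 = 0.
Discriminant: (2)^2 - 4(-3) = 16, so r = (-2 ± 4)/2.
Solving: r_1 = 1, r_2 = -3.

indicial: r^2 + 2 r - 3 = 0; roots r_1 = 1, r_2 = -3


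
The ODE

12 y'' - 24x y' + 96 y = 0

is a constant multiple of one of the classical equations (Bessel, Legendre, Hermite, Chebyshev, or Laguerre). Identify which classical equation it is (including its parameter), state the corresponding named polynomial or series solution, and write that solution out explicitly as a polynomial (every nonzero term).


All three coefficients share the factor 12; dividing through by 12 gives  y'' - 2x y' + 8 y = 0.
This matches the Hermite equation y'' - 2x y' + 2n y = 0 with 2n = 8, so n = 4; the polynomial solution is H_4(x).
With y = sum_k a_k x^k, matching x^k gives (k+2)(k+1) a_{k+2} = 2(k - n) a_k = 2(k - 4) a_k. The right side vanishes at k = 4, so the series with the parity of 4 terminates at degree 4.
Standard normalization: leading coefficient of H_n is 2^n, so a_4 = 2^4 = 16. Work downward with a_k = (k+1)(k+2) a_{k+2} / (2(k - n)):
  a_2 = (3)(4)(16) / (2(2 - 4)) = 192/(-4) = -48
  a_0 = (1)(2)(-48) / (2(0 - 4)) = -96/(-8) = 12
Hence H_4(x) = 16 x^4 - 48 x^2 + 12.

H_4(x); series = 16 x^4 - 48 x^2 + 12


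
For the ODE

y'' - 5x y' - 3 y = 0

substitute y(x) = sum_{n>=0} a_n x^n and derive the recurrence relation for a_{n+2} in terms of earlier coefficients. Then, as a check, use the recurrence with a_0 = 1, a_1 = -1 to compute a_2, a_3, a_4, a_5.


Substitute y = sum_n a_n x^n.
y''(x) has coefficient (n+2)(n+1) a_{n+2} at x^n;
-5 x y'(x) has coefficient -5 n a_n at x^n (shift);
-3 y(x) has coefficient -3 a_n at x^n.
Matching x^n: (n+2)(n+1) a_{n+2} + (-5n - 3) a_n = 0.
Thus a_{n+2} = (5n + 3) / ((n+1)(n+2)) * a_n.

Check with a_0 = 1, a_1 = -1 (apply the recurrence for n = 0, 1, 2, 3): a_0 = 1, a_1 = -1, a_2 = 3/2, a_3 = -4/3, a_4 = 13/8, a_5 = -6/5.

a_(n+2) = (5n + 3) / ((n+1)(n+2)) * a_n; check: a_0 = 1, a_1 = -1, a_2 = 3/2, a_3 = -4/3, a_4 = 13/8, a_5 = -6/5


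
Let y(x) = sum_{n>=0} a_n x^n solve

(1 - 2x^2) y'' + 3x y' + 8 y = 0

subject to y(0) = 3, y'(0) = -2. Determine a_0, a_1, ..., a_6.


Ansatz: y(x) = sum_{n>=0} a_n x^n, so y'(x) = sum_{n>=1} n a_n x^(n-1) and y''(x) = sum_{n>=2} n(n-1) a_n x^(n-2).
Substitute into P(x) y'' + Q(x) y' + R(x) y = 0 with P(x) = 1 - 2x^2, Q(x) = 3x, R(x) = 8, and match powers of x.
Initial conditions: a_0 = 3, a_1 = -2.
Setting the coefficient of each power of x to zero and solving order by order (substituting the coefficients already found):
  x^0: 2 a_2 + 8 a_0 = 0  ->  2 a_2 = -8 a_0 = -24  ->  a_2 = -12
  x^1: 6 a_3 + 11 a_1 = 0  ->  6 a_3 = -11 a_1 = 22  ->  a_3 = 11/3
  x^2: 12 a_4 + 10 a_2 = 0  ->  12 a_4 = -10 a_2 = 120  ->  a_4 = 10
  x^3: 20 a_5 + 5 a_3 = 0  ->  20 a_5 = -5 a_3 = -55/3  ->  a_5 = -11/12
  x^4: 30 a_6 - 4 a_4 = 0  ->  30 a_6 = 4 a_4 = 40  ->  a_6 = 4/3
Truncated series: y(x) = 3 - 2 x - 12 x^2 + (11/3) x^3 + 10 x^4 - (11/12) x^5 + (4/3) x^6 + O(x^7).

a_0 = 3; a_1 = -2; a_2 = -12; a_3 = 11/3; a_4 = 10; a_5 = -11/12; a_6 = 4/3
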